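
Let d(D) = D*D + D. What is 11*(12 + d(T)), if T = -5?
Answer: 352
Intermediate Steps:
d(D) = D + D² (d(D) = D² + D = D + D²)
11*(12 + d(T)) = 11*(12 - 5*(1 - 5)) = 11*(12 - 5*(-4)) = 11*(12 + 20) = 11*32 = 352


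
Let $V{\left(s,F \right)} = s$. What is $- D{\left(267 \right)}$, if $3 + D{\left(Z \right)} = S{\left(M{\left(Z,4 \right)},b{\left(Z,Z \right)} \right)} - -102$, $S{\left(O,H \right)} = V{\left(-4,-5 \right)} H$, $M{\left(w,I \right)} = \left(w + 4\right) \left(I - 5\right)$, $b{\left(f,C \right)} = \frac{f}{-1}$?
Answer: $-1167$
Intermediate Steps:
$b{\left(f,C \right)} = - f$ ($b{\left(f,C \right)} = f \left(-1\right) = - f$)
$M{\left(w,I \right)} = \left(-5 + I\right) \left(4 + w\right)$ ($M{\left(w,I \right)} = \left(4 + w\right) \left(-5 + I\right) = \left(-5 + I\right) \left(4 + w\right)$)
$S{\left(O,H \right)} = - 4 H$
$D{\left(Z \right)} = 99 + 4 Z$ ($D{\left(Z \right)} = -3 - \left(-102 + 4 \left(- Z\right)\right) = -3 + \left(4 Z + 102\right) = -3 + \left(102 + 4 Z\right) = 99 + 4 Z$)
$- D{\left(267 \right)} = - (99 + 4 \cdot 267) = - (99 + 1068) = \left(-1\right) 1167 = -1167$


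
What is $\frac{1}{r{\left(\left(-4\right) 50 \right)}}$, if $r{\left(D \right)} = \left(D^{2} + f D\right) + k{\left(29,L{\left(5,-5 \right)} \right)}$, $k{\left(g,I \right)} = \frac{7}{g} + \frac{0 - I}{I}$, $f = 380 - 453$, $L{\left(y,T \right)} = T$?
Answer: $\frac{29}{1583378} \approx 1.8315 \cdot 10^{-5}$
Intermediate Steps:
$f = -73$ ($f = 380 - 453 = -73$)
$k{\left(g,I \right)} = -1 + \frac{7}{g}$ ($k{\left(g,I \right)} = \frac{7}{g} + \frac{\left(-1\right) I}{I} = \frac{7}{g} - 1 = -1 + \frac{7}{g}$)
$r{\left(D \right)} = - \frac{22}{29} + D^{2} - 73 D$ ($r{\left(D \right)} = \left(D^{2} - 73 D\right) + \frac{7 - 29}{29} = \left(D^{2} - 73 D\right) + \frac{1}{29} \left(-22\right) = \left(D^{2} - 73 D\right) - \frac{22}{29} = - \frac{22}{29} + D^{2} - 73 D$)
$\frac{1}{r{\left(\left(-4\right) 50 \right)}} = \frac{1}{- \frac{22}{29} + \left(\left(-4\right) 50\right)^{2} - 73 \left(\left(-4\right) 50\right)} = \frac{1}{- \frac{22}{29} + \left(-200\right)^{2} - -14600} = \frac{1}{- \frac{22}{29} + 40000 + 14600} = \frac{1}{\frac{1583378}{29}} = \frac{29}{1583378}$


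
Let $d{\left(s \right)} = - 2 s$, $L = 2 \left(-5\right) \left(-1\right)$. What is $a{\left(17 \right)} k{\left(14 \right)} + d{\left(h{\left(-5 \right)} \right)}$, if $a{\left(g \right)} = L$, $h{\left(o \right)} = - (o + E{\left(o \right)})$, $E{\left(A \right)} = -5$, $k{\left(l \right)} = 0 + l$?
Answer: $120$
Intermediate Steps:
$k{\left(l \right)} = l$
$h{\left(o \right)} = 5 - o$ ($h{\left(o \right)} = - (o - 5) = - (-5 + o) = 5 - o$)
$L = 10$ ($L = \left(-10\right) \left(-1\right) = 10$)
$a{\left(g \right)} = 10$
$a{\left(17 \right)} k{\left(14 \right)} + d{\left(h{\left(-5 \right)} \right)} = 10 \cdot 14 - 2 \left(5 - -5\right) = 140 - 2 \left(5 + 5\right) = 140 - 20 = 120$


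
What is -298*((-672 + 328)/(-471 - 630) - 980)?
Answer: 321433528/1101 ≈ 2.9195e+5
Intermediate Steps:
-298*((-672 + 328)/(-471 - 630) - 980) = -298*(-344/(-1101) - 980) = -298*(-344*(-1/1101) - 980) = -298*(344/1101 - 980) = -298*(-1078636/1101) = 321433528/1101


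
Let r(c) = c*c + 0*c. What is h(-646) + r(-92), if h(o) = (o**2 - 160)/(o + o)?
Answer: 2629583/323 ≈ 8141.1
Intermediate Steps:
h(o) = (-160 + o**2)/(2*o) (h(o) = (-160 + o**2)/((2*o)) = (-160 + o**2)*(1/(2*o)) = (-160 + o**2)/(2*o))
r(c) = c**2 (r(c) = c**2 + 0 = c**2)
h(-646) + r(-92) = ((1/2)*(-646) - 80/(-646)) + (-92)**2 = (-323 - 80*(-1/646)) + 8464 = (-323 + 40/323) + 8464 = -104289/323 + 8464 = 2629583/323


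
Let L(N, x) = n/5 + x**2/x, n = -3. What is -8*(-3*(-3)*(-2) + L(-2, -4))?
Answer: 904/5 ≈ 180.80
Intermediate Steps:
L(N, x) = -3/5 + x (L(N, x) = -3/5 + x**2/x = -3*1/5 + x = -3/5 + x)
-8*(-3*(-3)*(-2) + L(-2, -4)) = -8*(-3*(-3)*(-2) + (-3/5 - 4)) = -8*(9*(-2) - 23/5) = -8*(-18 - 23/5) = -8*(-113/5) = 904/5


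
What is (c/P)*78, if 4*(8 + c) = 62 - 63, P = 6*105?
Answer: -143/140 ≈ -1.0214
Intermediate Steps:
P = 630
c = -33/4 (c = -8 + (62 - 63)/4 = -8 + (¼)*(-1) = -8 - ¼ = -33/4 ≈ -8.2500)
(c/P)*78 = -33/4/630*78 = -33/4*1/630*78 = -11/840*78 = -143/140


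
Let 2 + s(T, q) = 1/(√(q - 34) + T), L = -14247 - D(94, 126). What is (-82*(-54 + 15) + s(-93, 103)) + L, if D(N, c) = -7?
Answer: -31585871/2860 - √69/8580 ≈ -11044.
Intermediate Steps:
L = -14240 (L = -14247 - 1*(-7) = -14247 + 7 = -14240)
s(T, q) = -2 + 1/(T + √(-34 + q)) (s(T, q) = -2 + 1/(√(q - 34) + T) = -2 + 1/(√(-34 + q) + T) = -2 + 1/(T + √(-34 + q)))
(-82*(-54 + 15) + s(-93, 103)) + L = (-82*(-54 + 15) + (1 - 2*(-93) - 2*√(-34 + 103))/(-93 + √(-34 + 103))) - 14240 = (-82*(-39) + (1 + 186 - 2*√69)/(-93 + √69)) - 14240 = (3198 + (187 - 2*√69)/(-93 + √69)) - 14240 = -11042 + (187 - 2*√69)/(-93 + √69)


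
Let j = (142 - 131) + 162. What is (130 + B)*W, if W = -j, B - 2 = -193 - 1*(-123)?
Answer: -10726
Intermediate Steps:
B = -68 (B = 2 + (-193 - 1*(-123)) = 2 + (-193 + 123) = 2 - 70 = -68)
j = 173 (j = 11 + 162 = 173)
W = -173 (W = -1*173 = -173)
(130 + B)*W = (130 - 68)*(-173) = 62*(-173) = -10726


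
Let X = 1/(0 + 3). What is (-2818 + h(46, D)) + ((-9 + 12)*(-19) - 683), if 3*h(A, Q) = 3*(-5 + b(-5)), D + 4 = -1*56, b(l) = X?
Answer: -10688/3 ≈ -3562.7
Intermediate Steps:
X = ⅓ (X = 1/3 = ⅓ ≈ 0.33333)
b(l) = ⅓
D = -60 (D = -4 - 1*56 = -4 - 56 = -60)
h(A, Q) = -14/3 (h(A, Q) = (3*(-5 + ⅓))/3 = (3*(-14/3))/3 = (⅓)*(-14) = -14/3)
(-2818 + h(46, D)) + ((-9 + 12)*(-19) - 683) = (-2818 - 14/3) + ((-9 + 12)*(-19) - 683) = -8468/3 + (3*(-19) - 683) = -8468/3 + (-57 - 683) = -8468/3 - 740 = -10688/3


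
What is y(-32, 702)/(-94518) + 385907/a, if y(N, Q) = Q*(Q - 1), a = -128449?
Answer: -5538064868/674485699 ≈ -8.2108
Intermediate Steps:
y(N, Q) = Q*(-1 + Q)
y(-32, 702)/(-94518) + 385907/a = (702*(-1 + 702))/(-94518) + 385907/(-128449) = (702*701)*(-1/94518) + 385907*(-1/128449) = 492102*(-1/94518) - 385907/128449 = -27339/5251 - 385907/128449 = -5538064868/674485699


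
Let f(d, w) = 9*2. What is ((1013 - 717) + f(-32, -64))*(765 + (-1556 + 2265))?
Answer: 462836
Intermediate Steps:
f(d, w) = 18
((1013 - 717) + f(-32, -64))*(765 + (-1556 + 2265)) = ((1013 - 717) + 18)*(765 + (-1556 + 2265)) = (296 + 18)*(765 + 709) = 314*1474 = 462836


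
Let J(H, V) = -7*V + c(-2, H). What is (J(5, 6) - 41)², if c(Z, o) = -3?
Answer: 7396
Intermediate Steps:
J(H, V) = -3 - 7*V (J(H, V) = -7*V - 3 = -3 - 7*V)
(J(5, 6) - 41)² = ((-3 - 7*6) - 41)² = ((-3 - 42) - 41)² = (-45 - 41)² = (-86)² = 7396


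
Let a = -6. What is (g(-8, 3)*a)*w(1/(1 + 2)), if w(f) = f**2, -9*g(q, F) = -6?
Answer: -4/9 ≈ -0.44444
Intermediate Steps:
g(q, F) = 2/3 (g(q, F) = -1/9*(-6) = 2/3)
(g(-8, 3)*a)*w(1/(1 + 2)) = ((2/3)*(-6))*(1/(1 + 2))**2 = -4*(1/3)**2 = -4*1/9 = -4/9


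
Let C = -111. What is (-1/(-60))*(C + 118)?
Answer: 7/60 ≈ 0.11667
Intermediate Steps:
(-1/(-60))*(C + 118) = (-1/(-60))*(-111 + 118) = -1*(-1/60)*7 = (1/60)*7 = 7/60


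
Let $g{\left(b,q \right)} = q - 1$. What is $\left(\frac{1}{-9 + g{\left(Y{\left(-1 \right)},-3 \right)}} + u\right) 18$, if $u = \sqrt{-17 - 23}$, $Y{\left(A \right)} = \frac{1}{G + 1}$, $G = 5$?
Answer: $- \frac{18}{13} + 36 i \sqrt{10} \approx -1.3846 + 113.84 i$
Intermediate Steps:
$Y{\left(A \right)} = \frac{1}{6}$ ($Y{\left(A \right)} = \frac{1}{5 + 1} = \frac{1}{6}$)
$u = 2 i \sqrt{10}$ ($u = \sqrt{-40} = 2 i \sqrt{10} \approx 6.3246 i$)
$g{\left(b,q \right)} = -1 + q$ ($g{\left(b,q \right)} = q - 1 = -1 + q$)
$\left(\frac{1}{-9 + g{\left(Y{\left(-1 \right)},-3 \right)}} + u\right) 18 = \left(\frac{1}{-9 - 4} + 2 i \sqrt{10}\right) 18 = \left(\frac{1}{-13} + 2 i \sqrt{10}\right) 18 = \left(- \frac{1}{13} + 2 i \sqrt{10}\right) 18 = - \frac{18}{13} + 36 i \sqrt{10}$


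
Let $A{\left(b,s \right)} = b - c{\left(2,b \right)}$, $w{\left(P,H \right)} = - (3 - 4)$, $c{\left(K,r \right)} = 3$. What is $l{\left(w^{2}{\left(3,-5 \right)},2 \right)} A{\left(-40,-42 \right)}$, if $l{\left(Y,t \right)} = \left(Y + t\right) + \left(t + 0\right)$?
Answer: $-215$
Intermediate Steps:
$w{\left(P,H \right)} = 1$ ($w{\left(P,H \right)} = - (3 - 4) = \left(-1\right) \left(-1\right) = 1$)
$A{\left(b,s \right)} = -3 + b$ ($A{\left(b,s \right)} = b - 3 = -3 + b$)
$l{\left(Y,t \right)} = Y + 2 t$ ($l{\left(Y,t \right)} = \left(Y + t\right) + t = Y + 2 t$)
$l{\left(w^{2}{\left(3,-5 \right)},2 \right)} A{\left(-40,-42 \right)} = \left(1^{2} + 2 \cdot 2\right) \left(-3 - 40\right) = \left(1 + 4\right) \left(-43\right) = 5 \left(-43\right) = -215$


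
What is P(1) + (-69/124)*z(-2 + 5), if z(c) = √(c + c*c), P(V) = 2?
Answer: 2 - 69*√3/62 ≈ 0.072395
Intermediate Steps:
z(c) = √(c + c²)
P(1) + (-69/124)*z(-2 + 5) = 2 + (-69/124)*√((-2 + 5)*(1 + (-2 + 5))) = 2 + (-69*1/124)*√(3*(1 + 3)) = 2 - 69*2*√3/124 = 2 - 69*√3/62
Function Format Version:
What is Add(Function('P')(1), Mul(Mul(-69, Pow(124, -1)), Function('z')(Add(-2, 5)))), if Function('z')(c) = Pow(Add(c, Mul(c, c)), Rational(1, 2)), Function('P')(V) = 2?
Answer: Add(2, Mul(Rational(-69, 62), Pow(3, Rational(1, 2)))) ≈ 0.072395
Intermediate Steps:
Function('z')(c) = Pow(Add(c, Pow(c, 2)), Rational(1, 2))
Add(Function('P')(1), Mul(Mul(-69, Pow(124, -1)), Function('z')(Add(-2, 5)))) = Add(2, Mul(Mul(-69, Pow(124, -1)), Pow(Mul(Add(-2, 5), Add(1, Add(-2, 5))), Rational(1, 2)))) = Add(2, Mul(Mul(-69, Rational(1, 124)), Pow(Mul(3, Add(1, 3)), Rational(1, 2)))) = Add(2, Mul(Rational(-69, 124), Pow(Mul(3, 4), Rational(1, 2)))) = Add(2, Mul(Rational(-69, 124), Pow(12, Rational(1, 2)))) = Add(2, Mul(Rational(-69, 124), Mul(2, Pow(3, Rational(1, 2))))) = Add(2, Mul(Rational(-69, 62), Pow(3, Rational(1, 2))))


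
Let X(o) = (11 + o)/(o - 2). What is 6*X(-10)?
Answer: -½ ≈ -0.50000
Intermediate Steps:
X(o) = (11 + o)/(-2 + o)
6*X(-10) = 6*((11 - 10)/(-2 - 10)) = 6*(1/(-12)) = 6*(-1/12*1) = 6*(-1/12) = -½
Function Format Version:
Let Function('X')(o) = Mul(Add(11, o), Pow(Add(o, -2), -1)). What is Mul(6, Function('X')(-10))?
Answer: Rational(-1, 2) ≈ -0.50000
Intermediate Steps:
Function('X')(o) = Mul(Pow(Add(-2, o), -1), Add(11, o)) (Function('X')(o) = Mul(Add(11, o), Pow(Add(-2, o), -1)) = Mul(Pow(Add(-2, o), -1), Add(11, o)))
Mul(6, Function('X')(-10)) = Mul(6, Mul(Pow(Add(-2, -10), -1), Add(11, -10))) = Mul(6, Mul(Pow(-12, -1), 1)) = Mul(6, Mul(Rational(-1, 12), 1)) = Mul(6, Rational(-1, 12)) = Rational(-1, 2)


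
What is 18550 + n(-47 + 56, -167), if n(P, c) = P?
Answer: 18559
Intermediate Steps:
18550 + n(-47 + 56, -167) = 18550 + (-47 + 56) = 18550 + 9 = 18559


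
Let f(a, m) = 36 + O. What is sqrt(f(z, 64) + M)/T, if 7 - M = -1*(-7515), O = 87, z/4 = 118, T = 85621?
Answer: I*sqrt(7385)/85621 ≈ 0.0010037*I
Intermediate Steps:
z = 472 (z = 4*118 = 472)
M = -7508 (M = 7 - (-1)*(-7515) = 7 - 1*7515 = 7 - 7515 = -7508)
f(a, m) = 123 (f(a, m) = 36 + 87 = 123)
sqrt(f(z, 64) + M)/T = sqrt(123 - 7508)/85621 = sqrt(-7385)*(1/85621) = (I*sqrt(7385))*(1/85621) = I*sqrt(7385)/85621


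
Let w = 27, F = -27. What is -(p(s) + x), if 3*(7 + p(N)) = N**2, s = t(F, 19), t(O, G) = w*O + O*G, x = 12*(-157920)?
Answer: 1380859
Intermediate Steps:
x = -1895040
t(O, G) = 27*O + G*O (t(O, G) = 27*O + O*G = 27*O + G*O)
s = -1242 (s = -27*(27 + 19) = -27*46 = -1242)
p(N) = -7 + N**2/3
-(p(s) + x) = -((-7 + (1/3)*(-1242)**2) - 1895040) = -((-7 + (1/3)*1542564) - 1895040) = -((-7 + 514188) - 1895040) = -(514181 - 1895040) = -1*(-1380859) = 1380859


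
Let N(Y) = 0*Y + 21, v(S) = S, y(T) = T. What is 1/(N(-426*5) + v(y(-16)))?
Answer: ⅕ ≈ 0.20000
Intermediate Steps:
N(Y) = 21 (N(Y) = 0 + 21 = 21)
1/(N(-426*5) + v(y(-16))) = 1/(21 - 16) = 1/5 = ⅕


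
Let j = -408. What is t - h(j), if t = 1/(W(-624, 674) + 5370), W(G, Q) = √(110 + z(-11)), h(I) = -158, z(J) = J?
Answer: 1518739976/9612267 - √11/9612267 ≈ 158.00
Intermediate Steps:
W(G, Q) = 3*√11 (W(G, Q) = √(110 - 11) = √99 = 3*√11)
t = 1/(5370 + 3*√11) (t = 1/(3*√11 + 5370) = 1/(5370 + 3*√11) ≈ 0.00018588)
t - h(j) = (1790/9612267 - √11/9612267) - 1*(-158) = (1790/9612267 - √11/9612267) + 158 = 1518739976/9612267 - √11/9612267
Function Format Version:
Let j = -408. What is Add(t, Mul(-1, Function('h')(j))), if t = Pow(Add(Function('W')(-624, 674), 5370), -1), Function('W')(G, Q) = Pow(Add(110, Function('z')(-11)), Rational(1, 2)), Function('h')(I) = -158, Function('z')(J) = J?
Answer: Add(Rational(1518739976, 9612267), Mul(Rational(-1, 9612267), Pow(11, Rational(1, 2)))) ≈ 158.00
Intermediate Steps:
Function('W')(G, Q) = Mul(3, Pow(11, Rational(1, 2))) (Function('W')(G, Q) = Pow(Add(110, -11), Rational(1, 2)) = Pow(99, Rational(1, 2)) = Mul(3, Pow(11, Rational(1, 2))))
t = Pow(Add(5370, Mul(3, Pow(11, Rational(1, 2)))), -1) (t = Pow(Add(Mul(3, Pow(11, Rational(1, 2))), 5370), -1) = Pow(Add(5370, Mul(3, Pow(11, Rational(1, 2)))), -1) ≈ 0.00018588)
Add(t, Mul(-1, Function('h')(j))) = Add(Add(Rational(1790, 9612267), Mul(Rational(-1, 9612267), Pow(11, Rational(1, 2)))), Mul(-1, -158)) = Add(Add(Rational(1790, 9612267), Mul(Rational(-1, 9612267), Pow(11, Rational(1, 2)))), 158) = Add(Rational(1518739976, 9612267), Mul(Rational(-1, 9612267), Pow(11, Rational(1, 2))))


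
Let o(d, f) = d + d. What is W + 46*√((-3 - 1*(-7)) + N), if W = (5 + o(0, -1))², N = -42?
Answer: 25 + 46*I*√38 ≈ 25.0 + 283.56*I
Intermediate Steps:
o(d, f) = 2*d
W = 25 (W = (5 + 2*0)² = (5 + 0)² = 5² = 25)
W + 46*√((-3 - 1*(-7)) + N) = 25 + 46*√((-3 - 1*(-7)) - 42) = 25 + 46*√((-3 + 7) - 42) = 25 + 46*√(4 - 42) = 25 + 46*√(-38) = 25 + 46*(I*√38) = 25 + 46*I*√38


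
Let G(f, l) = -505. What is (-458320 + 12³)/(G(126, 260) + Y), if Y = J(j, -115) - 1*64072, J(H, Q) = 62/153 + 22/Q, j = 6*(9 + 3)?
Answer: 8033736240/1136228551 ≈ 7.0705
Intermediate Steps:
j = 72 (j = 6*12 = 72)
J(H, Q) = 62/153 + 22/Q (J(H, Q) = 62*(1/153) + 22/Q = 62/153 + 22/Q)
Y = -1127343076/17595 (Y = (62/153 + 22/(-115)) - 1*64072 = (62/153 + 22*(-1/115)) - 64072 = (62/153 - 22/115) - 64072 = 3764/17595 - 64072 = -1127343076/17595 ≈ -64072.)
(-458320 + 12³)/(G(126, 260) + Y) = (-458320 + 12³)/(-505 - 1127343076/17595) = (-458320 + 1728)/(-1136228551/17595) = -456592*(-17595/1136228551) = 8033736240/1136228551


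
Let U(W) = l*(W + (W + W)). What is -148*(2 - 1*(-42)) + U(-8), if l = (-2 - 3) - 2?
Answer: -6344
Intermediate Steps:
l = -7 (l = -5 - 2 = -7)
U(W) = -21*W (U(W) = -7*(W + (W + W)) = -7*(W + 2*W) = -21*W)
-148*(2 - 1*(-42)) + U(-8) = -148*(2 - 1*(-42)) - 21*(-8) = -148*(2 + 42) + 168 = -148*44 + 168 = -6512 + 168 = -6344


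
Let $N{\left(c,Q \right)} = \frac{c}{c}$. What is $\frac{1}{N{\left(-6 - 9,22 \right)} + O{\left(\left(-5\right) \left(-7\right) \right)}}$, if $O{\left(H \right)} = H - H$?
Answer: $1$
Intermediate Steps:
$O{\left(H \right)} = 0$
$N{\left(c,Q \right)} = 1$
$\frac{1}{N{\left(-6 - 9,22 \right)} + O{\left(\left(-5\right) \left(-7\right) \right)}} = \frac{1}{1 + 0} = 1^{-1} = 1$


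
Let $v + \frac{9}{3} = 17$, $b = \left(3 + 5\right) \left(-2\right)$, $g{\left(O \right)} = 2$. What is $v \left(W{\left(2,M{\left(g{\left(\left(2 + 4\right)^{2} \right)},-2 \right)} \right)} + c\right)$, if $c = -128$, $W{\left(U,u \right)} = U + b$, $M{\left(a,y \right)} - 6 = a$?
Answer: $-1988$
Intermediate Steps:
$M{\left(a,y \right)} = 6 + a$
$b = -16$ ($b = 8 \left(-2\right) = -16$)
$v = 14$ ($v = -3 + 17 = 14$)
$W{\left(U,u \right)} = -16 + U$ ($W{\left(U,u \right)} = U - 16 = -16 + U$)
$v \left(W{\left(2,M{\left(g{\left(\left(2 + 4\right)^{2} \right)},-2 \right)} \right)} + c\right) = 14 \left(\left(-16 + 2\right) - 128\right) = 14 \left(-14 - 128\right) = 14 \left(-142\right) = -1988$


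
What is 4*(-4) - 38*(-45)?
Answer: 1694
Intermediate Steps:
4*(-4) - 38*(-45) = -16 + 1710 = 1694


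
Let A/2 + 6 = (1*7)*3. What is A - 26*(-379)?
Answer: 9884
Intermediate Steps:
A = 30 (A = -12 + 2*((1*7)*3) = -12 + 2*(7*3) = -12 + 2*21 = -12 + 42 = 30)
A - 26*(-379) = 30 - 26*(-379) = 30 + 9854 = 9884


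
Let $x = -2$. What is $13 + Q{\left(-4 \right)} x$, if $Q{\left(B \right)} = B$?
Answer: $21$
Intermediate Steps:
$13 + Q{\left(-4 \right)} x = 13 - -8 = 13 + 8 = 21$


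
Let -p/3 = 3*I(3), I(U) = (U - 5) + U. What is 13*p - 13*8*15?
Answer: -1677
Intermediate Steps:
I(U) = -5 + 2*U (I(U) = (-5 + U) + U = -5 + 2*U)
p = -9 (p = -9*(-5 + 2*3) = -9*(-5 + 6) = -9 ≈ -9.0000)
13*p - 13*8*15 = 13*(-9) - 13*8*15 = -117 - 104*15 = -117 - 1*1560 = -117 - 1560 = -1677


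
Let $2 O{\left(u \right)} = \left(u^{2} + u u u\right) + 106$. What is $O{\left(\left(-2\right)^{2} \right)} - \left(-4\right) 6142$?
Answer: $24661$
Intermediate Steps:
$O{\left(u \right)} = 53 + \frac{u^{2}}{2} + \frac{u^{3}}{2}$ ($O{\left(u \right)} = \frac{\left(u^{2} + u u u\right) + 106}{2} = \frac{\left(u^{2} + u^{2} u\right) + 106}{2} = \frac{\left(u^{2} + u^{3}\right) + 106}{2} = \frac{106 + u^{2} + u^{3}}{2} = 53 + \frac{u^{2}}{2} + \frac{u^{3}}{2}$)
$O{\left(\left(-2\right)^{2} \right)} - \left(-4\right) 6142 = \left(53 + \frac{\left(\left(-2\right)^{2}\right)^{2}}{2} + \frac{\left(\left(-2\right)^{2}\right)^{3}}{2}\right) - \left(-4\right) 6142 = \left(53 + \frac{4^{2}}{2} + \frac{4^{3}}{2}\right) - -24568 = \left(53 + \frac{1}{2} \cdot 16 + \frac{1}{2} \cdot 64\right) + 24568 = \left(53 + 8 + 32\right) + 24568 = 93 + 24568 = 24661$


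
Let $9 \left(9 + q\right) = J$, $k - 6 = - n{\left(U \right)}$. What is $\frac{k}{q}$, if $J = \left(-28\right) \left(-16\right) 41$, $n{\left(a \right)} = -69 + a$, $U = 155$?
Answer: $- \frac{720}{18287} \approx -0.039372$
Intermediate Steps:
$J = 18368$ ($J = 448 \cdot 41 = 18368$)
$k = -80$ ($k = 6 - \left(-69 + 155\right) = 6 - 86 = -80$)
$q = \frac{18287}{9}$ ($q = -9 + \frac{1}{9} \cdot 18368 = -9 + \frac{18368}{9} = \frac{18287}{9} \approx 2031.9$)
$\frac{k}{q} = - \frac{80}{\frac{18287}{9}} = \left(-80\right) \frac{9}{18287} = - \frac{720}{18287}$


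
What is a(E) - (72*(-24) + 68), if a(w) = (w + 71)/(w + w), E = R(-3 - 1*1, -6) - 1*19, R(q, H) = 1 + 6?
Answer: 39781/24 ≈ 1657.5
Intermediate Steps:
R(q, H) = 7
E = -12 (E = 7 - 1*19 = 7 - 19 = -12)
a(w) = (71 + w)/(2*w) (a(w) = (71 + w)/((2*w)) = (71 + w)*(1/(2*w)) = (71 + w)/(2*w))
a(E) - (72*(-24) + 68) = (1/2)*(71 - 12)/(-12) - (72*(-24) + 68) = (1/2)*(-1/12)*59 - (-1728 + 68) = -59/24 - 1*(-1660) = -59/24 + 1660 = 39781/24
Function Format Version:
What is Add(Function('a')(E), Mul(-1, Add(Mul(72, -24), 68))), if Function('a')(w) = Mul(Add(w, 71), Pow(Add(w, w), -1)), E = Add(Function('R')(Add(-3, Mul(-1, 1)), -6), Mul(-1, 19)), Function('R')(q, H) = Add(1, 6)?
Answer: Rational(39781, 24) ≈ 1657.5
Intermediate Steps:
Function('R')(q, H) = 7
E = -12 (E = Add(7, Mul(-1, 19)) = Add(7, -19) = -12)
Function('a')(w) = Mul(Rational(1, 2), Pow(w, -1), Add(71, w)) (Function('a')(w) = Mul(Add(71, w), Pow(Mul(2, w), -1)) = Mul(Add(71, w), Mul(Rational(1, 2), Pow(w, -1))) = Mul(Rational(1, 2), Pow(w, -1), Add(71, w)))
Add(Function('a')(E), Mul(-1, Add(Mul(72, -24), 68))) = Add(Mul(Rational(1, 2), Pow(-12, -1), Add(71, -12)), Mul(-1, Add(Mul(72, -24), 68))) = Add(Mul(Rational(1, 2), Rational(-1, 12), 59), Mul(-1, Add(-1728, 68))) = Add(Rational(-59, 24), Mul(-1, -1660)) = Add(Rational(-59, 24), 1660) = Rational(39781, 24)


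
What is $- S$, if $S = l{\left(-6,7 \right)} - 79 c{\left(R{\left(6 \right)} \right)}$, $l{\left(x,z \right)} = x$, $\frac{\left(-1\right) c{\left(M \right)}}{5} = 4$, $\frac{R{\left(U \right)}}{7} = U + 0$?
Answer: $-1574$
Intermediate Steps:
$R{\left(U \right)} = 7 U$ ($R{\left(U \right)} = 7 \left(U + 0\right) = 7 U$)
$c{\left(M \right)} = -20$ ($c{\left(M \right)} = \left(-5\right) 4 = -20$)
$S = 1574$ ($S = -6 - -1580 = -6 + 1580 = 1574$)
$- S = \left(-1\right) 1574 = -1574$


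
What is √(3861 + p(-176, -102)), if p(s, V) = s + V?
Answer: √3583 ≈ 59.858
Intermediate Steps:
p(s, V) = V + s
√(3861 + p(-176, -102)) = √(3861 + (-102 - 176)) = √(3861 - 278) = √3583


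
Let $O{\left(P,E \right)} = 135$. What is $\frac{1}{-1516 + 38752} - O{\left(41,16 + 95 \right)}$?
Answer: $- \frac{5026859}{37236} \approx -135.0$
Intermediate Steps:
$\frac{1}{-1516 + 38752} - O{\left(41,16 + 95 \right)} = \frac{1}{-1516 + 38752} - 135 = \frac{1}{37236} - 135 = - \frac{5026859}{37236}$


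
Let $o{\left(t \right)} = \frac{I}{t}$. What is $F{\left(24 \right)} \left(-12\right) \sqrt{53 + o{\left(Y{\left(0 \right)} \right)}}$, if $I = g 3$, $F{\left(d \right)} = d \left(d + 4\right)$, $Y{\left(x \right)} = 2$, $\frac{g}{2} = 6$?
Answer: $- 8064 \sqrt{71} \approx -67949.0$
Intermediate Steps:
$g = 12$ ($g = 2 \cdot 6 = 12$)
$F{\left(d \right)} = d \left(4 + d\right)$
$I = 36$ ($I = 12 \cdot 3 = 36$)
$o{\left(t \right)} = \frac{36}{t}$
$F{\left(24 \right)} \left(-12\right) \sqrt{53 + o{\left(Y{\left(0 \right)} \right)}} = 24 \left(4 + 24\right) \left(-12\right) \sqrt{53 + \frac{36}{2}} = 24 \cdot 28 \left(-12\right) \sqrt{53 + 36 \cdot \frac{1}{2}} = 672 \left(-12\right) \sqrt{53 + 18} = - 8064 \sqrt{71}$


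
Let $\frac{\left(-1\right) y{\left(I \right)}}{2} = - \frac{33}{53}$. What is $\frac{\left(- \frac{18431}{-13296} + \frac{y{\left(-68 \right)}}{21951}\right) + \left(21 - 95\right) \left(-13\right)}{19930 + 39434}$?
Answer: $\frac{1655804756365}{102030927075648} \approx 0.016228$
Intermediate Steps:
$y{\left(I \right)} = \frac{66}{53}$ ($y{\left(I \right)} = - 2 \left(- \frac{33}{53}\right) = - 2 \left(\left(-33\right) \frac{1}{53}\right) = \left(-2\right) \left(- \frac{33}{53}\right) = \frac{66}{53}$)
$\frac{\left(- \frac{18431}{-13296} + \frac{y{\left(-68 \right)}}{21951}\right) + \left(21 - 95\right) \left(-13\right)}{19930 + 39434} = \frac{\left(- \frac{18431}{-13296} + \frac{66}{53 \cdot 21951}\right) + \left(21 - 95\right) \left(-13\right)}{19930 + 39434} = \frac{\left(\left(-18431\right) \left(- \frac{1}{13296}\right) + \frac{66}{53} \cdot \frac{1}{21951}\right) - -962}{59364} = \left(\left(\frac{18431}{13296} + \frac{22}{387801}\right) + 962\right) \frac{1}{59364} = \left(\frac{2382617581}{1718734032} + 962\right) \frac{1}{59364} = \frac{1655804756365}{1718734032} \cdot \frac{1}{59364} = \frac{1655804756365}{102030927075648}$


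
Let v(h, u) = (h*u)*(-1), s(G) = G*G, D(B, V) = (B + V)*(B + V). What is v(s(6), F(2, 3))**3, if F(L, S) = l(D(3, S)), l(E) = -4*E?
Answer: 139314069504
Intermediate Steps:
D(B, V) = (B + V)**2
F(L, S) = -4*(3 + S)**2
s(G) = G**2
v(h, u) = -h*u
v(s(6), F(2, 3))**3 = (-1*6**2*(-4*(3 + 3)**2))**3 = (-1*36*(-4*6**2))**3 = (-1*36*(-4*36))**3 = (-1*36*(-144))**3 = 5184**3 = 139314069504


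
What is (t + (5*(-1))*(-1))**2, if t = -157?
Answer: 23104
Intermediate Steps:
(t + (5*(-1))*(-1))**2 = (-157 + (5*(-1))*(-1))**2 = (-157 - 5*(-1))**2 = (-157 + 5)**2 = (-152)**2 = 23104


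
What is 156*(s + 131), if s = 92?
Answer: 34788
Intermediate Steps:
156*(s + 131) = 156*(92 + 131) = 156*223 = 34788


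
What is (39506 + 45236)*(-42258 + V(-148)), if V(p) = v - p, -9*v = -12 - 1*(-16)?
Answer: -32116709548/9 ≈ -3.5685e+9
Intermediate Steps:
v = -4/9 (v = -(-12 - 1*(-16))/9 = -(-12 + 16)/9 = -1/9*4 = -4/9 ≈ -0.44444)
V(p) = -4/9 - p
(39506 + 45236)*(-42258 + V(-148)) = (39506 + 45236)*(-42258 + (-4/9 - 1*(-148))) = 84742*(-42258 + (-4/9 + 148)) = 84742*(-42258 + 1328/9) = 84742*(-378994/9) = -32116709548/9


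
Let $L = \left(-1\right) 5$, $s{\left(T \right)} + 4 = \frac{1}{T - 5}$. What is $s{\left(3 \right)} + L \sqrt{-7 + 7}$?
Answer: $- \frac{9}{2} \approx -4.5$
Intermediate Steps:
$s{\left(T \right)} = -4 + \frac{1}{-5 + T}$ ($s{\left(T \right)} = -4 + \frac{1}{T - 5} = -4 + \frac{1}{-5 + T}$)
$L = -5$
$s{\left(3 \right)} + L \sqrt{-7 + 7} = \frac{21 - 12}{-5 + 3} - 5 \sqrt{-7 + 7} = \frac{21 - 12}{-2} - 5 \sqrt{0} = \left(- \frac{1}{2}\right) 9 - 0 = - \frac{9}{2} + 0 = - \frac{9}{2}$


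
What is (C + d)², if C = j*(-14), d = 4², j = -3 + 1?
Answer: 1936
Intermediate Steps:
j = -2
d = 16
C = 28 (C = -2*(-14) = 28)
(C + d)² = (28 + 16)² = 44² = 1936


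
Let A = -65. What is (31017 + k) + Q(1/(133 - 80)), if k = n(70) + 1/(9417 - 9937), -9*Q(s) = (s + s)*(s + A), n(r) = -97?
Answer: 135493862293/4382040 ≈ 30920.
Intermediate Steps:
Q(s) = -2*s*(-65 + s)/9 (Q(s) = -(s + s)*(s - 65)/9 = -2*s*(-65 + s)/9)
k = -50441/520 (k = -97 + 1/(9417 - 9937) = -97 + 1/(-520) = -97 - 1/520 = -50441/520 ≈ -97.002)
(31017 + k) + Q(1/(133 - 80)) = (31017 - 50441/520) + 2*(65 - 1/(133 - 80))/(9*(133 - 80)) = 16078399/520 + (2/9)*(65 - 1/53)/53 = 16078399/520 + (2/9)*(1/53)*(65 - 1*1/53) = 16078399/520 + (2/9)*(1/53)*(65 - 1/53) = 16078399/520 + (2/9)*(1/53)*(3444/53) = 16078399/520 + 2296/8427 = 135493862293/4382040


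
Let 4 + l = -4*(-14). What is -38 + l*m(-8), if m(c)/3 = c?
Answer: -1286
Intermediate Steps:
l = 52 (l = -4 - 4*(-14) = -4 + 56 = 52)
m(c) = 3*c
-38 + l*m(-8) = -38 + 52*(3*(-8)) = -38 + 52*(-24) = -38 - 1248 = -1286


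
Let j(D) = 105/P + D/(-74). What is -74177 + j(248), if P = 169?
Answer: -463845852/6253 ≈ -74180.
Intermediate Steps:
j(D) = 105/169 - D/74 (j(D) = 105/169 + D/(-74) = 105*(1/169) + D*(-1/74) = 105/169 - D/74)
-74177 + j(248) = -74177 + (105/169 - 1/74*248) = -74177 + (105/169 - 124/37) = -74177 - 17071/6253 = -463845852/6253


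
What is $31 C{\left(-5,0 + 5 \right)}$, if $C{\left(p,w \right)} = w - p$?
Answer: $310$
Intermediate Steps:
$31 C{\left(-5,0 + 5 \right)} = 31 \left(\left(0 + 5\right) - -5\right) = 31 \left(5 + 5\right) = 31 \cdot 10 = 310$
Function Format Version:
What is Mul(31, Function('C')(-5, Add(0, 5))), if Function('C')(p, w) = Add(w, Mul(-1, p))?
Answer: 310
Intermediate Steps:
Mul(31, Function('C')(-5, Add(0, 5))) = Mul(31, Add(Add(0, 5), Mul(-1, -5))) = Mul(31, Add(5, 5)) = Mul(31, 10) = 310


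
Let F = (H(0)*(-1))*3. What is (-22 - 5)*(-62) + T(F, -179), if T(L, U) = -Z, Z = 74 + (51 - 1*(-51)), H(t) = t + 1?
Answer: 1498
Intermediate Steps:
H(t) = 1 + t
F = -3 (F = ((1 + 0)*(-1))*3 = (1*(-1))*3 = -1*3 = -3)
Z = 176 (Z = 74 + (51 + 51) = 74 + 102 = 176)
T(L, U) = -176 (T(L, U) = -1*176 = -176)
(-22 - 5)*(-62) + T(F, -179) = (-22 - 5)*(-62) - 176 = -27*(-62) - 176 = 1674 - 176 = 1498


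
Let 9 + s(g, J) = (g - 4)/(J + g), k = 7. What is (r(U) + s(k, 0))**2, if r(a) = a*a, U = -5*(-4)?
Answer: 7507600/49 ≈ 1.5322e+5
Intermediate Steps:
s(g, J) = -9 + (-4 + g)/(J + g) (s(g, J) = -9 + (g - 4)/(J + g) = -9 + (-4 + g)/(J + g))
U = 20
r(a) = a**2
(r(U) + s(k, 0))**2 = (20**2 + (-4 - 9*0 - 8*7)/(0 + 7))**2 = (400 + (-4 + 0 - 56)/7)**2 = (400 + (1/7)*(-60))**2 = (400 - 60/7)**2 = (2740/7)**2 = 7507600/49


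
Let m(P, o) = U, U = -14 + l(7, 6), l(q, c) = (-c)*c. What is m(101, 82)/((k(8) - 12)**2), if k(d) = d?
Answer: -25/8 ≈ -3.1250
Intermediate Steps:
l(q, c) = -c**2
U = -50 (U = -14 - 1*6**2 = -14 - 1*36 = -14 - 36 = -50)
m(P, o) = -50
m(101, 82)/((k(8) - 12)**2) = -50/(8 - 12)**2 = -50/((-4)**2) = -50/16 = -50*1/16 = -25/8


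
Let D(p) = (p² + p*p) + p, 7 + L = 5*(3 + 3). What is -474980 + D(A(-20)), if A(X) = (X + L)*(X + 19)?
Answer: -474965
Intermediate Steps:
L = 23 (L = -7 + 5*(3 + 3) = -7 + 5*6 = -7 + 30 = 23)
A(X) = (19 + X)*(23 + X) (A(X) = (X + 23)*(X + 19) = (23 + X)*(19 + X) = (19 + X)*(23 + X))
D(p) = p + 2*p² (D(p) = (p² + p²) + p = 2*p² + p = p + 2*p²)
-474980 + D(A(-20)) = -474980 + (437 + (-20)² + 42*(-20))*(1 + 2*(437 + (-20)² + 42*(-20))) = -474980 + (437 + 400 - 840)*(1 + 2*(437 + 400 - 840)) = -474980 - 3*(1 + 2*(-3)) = -474980 - 3*(1 - 6) = -474980 - 3*(-5) = -474980 + 15 = -474965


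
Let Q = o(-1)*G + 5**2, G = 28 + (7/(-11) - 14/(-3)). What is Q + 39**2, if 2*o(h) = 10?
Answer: 56303/33 ≈ 1706.2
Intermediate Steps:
o(h) = 5 (o(h) = (1/2)*10 = 5)
G = 1057/33 (G = 28 + (7*(-1/11) - 14*(-1/3)) = 28 + (-7/11 + 14/3) = 28 + 133/33 = 1057/33 ≈ 32.030)
Q = 6110/33 (Q = 5*(1057/33) + 5**2 = 5285/33 + 25 = 6110/33 ≈ 185.15)
Q + 39**2 = 6110/33 + 39**2 = 6110/33 + 1521 = 56303/33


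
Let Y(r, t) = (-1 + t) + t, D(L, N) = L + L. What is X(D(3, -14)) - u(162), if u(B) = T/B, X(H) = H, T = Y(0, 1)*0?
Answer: 6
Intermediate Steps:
D(L, N) = 2*L
Y(r, t) = -1 + 2*t
T = 0 (T = (-1 + 2*1)*0 = (-1 + 2)*0 = 1*0 = 0)
u(B) = 0 (u(B) = 0/B = 0)
X(D(3, -14)) - u(162) = 2*3 - 1*0 = 6 + 0 = 6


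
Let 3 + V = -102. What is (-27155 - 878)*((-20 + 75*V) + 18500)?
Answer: -297289965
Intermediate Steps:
V = -105 (V = -3 - 102 = -105)
(-27155 - 878)*((-20 + 75*V) + 18500) = (-27155 - 878)*((-20 + 75*(-105)) + 18500) = -28033*((-20 - 7875) + 18500) = -28033*(-7895 + 18500) = -28033*10605 = -297289965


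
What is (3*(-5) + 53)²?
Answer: 1444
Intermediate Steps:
(3*(-5) + 53)² = (-15 + 53)² = 38² = 1444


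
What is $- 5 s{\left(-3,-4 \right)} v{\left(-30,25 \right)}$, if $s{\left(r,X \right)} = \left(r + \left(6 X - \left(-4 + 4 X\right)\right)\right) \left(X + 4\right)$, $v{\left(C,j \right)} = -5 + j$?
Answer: $0$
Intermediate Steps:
$s{\left(r,X \right)} = \left(4 + X\right) \left(4 + r + 2 X\right)$ ($s{\left(r,X \right)} = \left(r + \left(6 X - \left(-4 + 4 X\right)\right)\right) \left(4 + X\right) = \left(r + \left(4 + 2 X\right)\right) \left(4 + X\right) = \left(4 + r + 2 X\right) \left(4 + X\right) = \left(4 + X\right) \left(4 + r + 2 X\right)$)
$- 5 s{\left(-3,-4 \right)} v{\left(-30,25 \right)} = - 5 \left(16 + 2 \left(-4\right)^{2} + 4 \left(-3\right) + 12 \left(-4\right) - -12\right) \left(-5 + 25\right) = - 5 \left(16 + 2 \cdot 16 - 12 - 48 + 12\right) 20 = - 5 \left(16 + 32 - 12 - 48 + 12\right) 20 = \left(-5\right) 0 \cdot 20 = 0 \cdot 20 = 0$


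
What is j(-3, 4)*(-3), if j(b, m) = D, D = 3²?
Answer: -27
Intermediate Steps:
D = 9
j(b, m) = 9
j(-3, 4)*(-3) = 9*(-3) = -27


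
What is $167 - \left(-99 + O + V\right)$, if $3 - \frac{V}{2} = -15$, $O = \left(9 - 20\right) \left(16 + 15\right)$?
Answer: $571$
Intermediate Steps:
$O = -341$ ($O = \left(-11\right) 31 = -341$)
$V = 36$ ($V = 6 - -30 = 6 + 30 = 36$)
$167 - \left(-99 + O + V\right) = 167 + \left(89 - \left(\left(-10 - 341\right) + 36\right)\right) = 167 + \left(89 - \left(-351 + 36\right)\right) = 167 + \left(89 - -315\right) = 167 + \left(89 + 315\right) = 167 + 404 = 571$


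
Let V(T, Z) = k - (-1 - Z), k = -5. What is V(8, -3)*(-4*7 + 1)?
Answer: 189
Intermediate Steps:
V(T, Z) = -4 + Z (V(T, Z) = -5 - (-1 - Z) = -5 + (1 + Z) = -4 + Z)
V(8, -3)*(-4*7 + 1) = (-4 - 3)*(-4*7 + 1) = -7*(-28 + 1) = -7*(-27) = 189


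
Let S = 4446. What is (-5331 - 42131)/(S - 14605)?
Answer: 47462/10159 ≈ 4.6719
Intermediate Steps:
(-5331 - 42131)/(S - 14605) = (-5331 - 42131)/(4446 - 14605) = -47462/(-10159) = -47462*(-1/10159) = 47462/10159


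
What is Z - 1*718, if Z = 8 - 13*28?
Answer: -1074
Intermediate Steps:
Z = -356 (Z = 8 - 364 = -356)
Z - 1*718 = -356 - 1*718 = -356 - 718 = -1074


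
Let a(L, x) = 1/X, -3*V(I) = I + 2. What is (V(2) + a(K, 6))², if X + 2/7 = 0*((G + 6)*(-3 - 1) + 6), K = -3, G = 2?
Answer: 841/36 ≈ 23.361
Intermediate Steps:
X = -2/7 (X = -2/7 + 0*((2 + 6)*(-3 - 1) + 6) = -2/7 + 0*(8*(-4) + 6) = -2/7 + 0*(-32 + 6) = -2/7 + 0*(-26) = -2/7 + 0 = -2/7 ≈ -0.28571)
V(I) = -⅔ - I/3 (V(I) = -(I + 2)/3 = -(2 + I)/3 = -⅔ - I/3)
a(L, x) = -7/2 (a(L, x) = 1/(-2/7) = -7/2)
(V(2) + a(K, 6))² = ((-⅔ - ⅓*2) - 7/2)² = ((-⅔ - ⅔) - 7/2)² = (-4/3 - 7/2)² = (-29/6)² = 841/36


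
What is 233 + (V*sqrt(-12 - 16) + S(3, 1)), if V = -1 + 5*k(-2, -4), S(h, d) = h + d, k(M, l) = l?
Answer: 237 - 42*I*sqrt(7) ≈ 237.0 - 111.12*I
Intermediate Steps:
S(h, d) = d + h
V = -21 (V = -1 + 5*(-4) = -1 - 20 = -21)
233 + (V*sqrt(-12 - 16) + S(3, 1)) = 233 + (-21*sqrt(-12 - 16) + (1 + 3)) = 233 + (-42*I*sqrt(7) + 4) = 233 + (4 - 42*I*sqrt(7)) = 237 - 42*I*sqrt(7)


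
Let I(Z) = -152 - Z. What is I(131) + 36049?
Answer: 35766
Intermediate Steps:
I(131) + 36049 = (-152 - 1*131) + 36049 = (-152 - 131) + 36049 = -283 + 36049 = 35766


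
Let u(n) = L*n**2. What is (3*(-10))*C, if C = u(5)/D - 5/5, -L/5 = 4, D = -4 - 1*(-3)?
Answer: -14970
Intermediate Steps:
D = -1 (D = -4 + 3 = -1)
L = -20 (L = -5*4 = -20)
u(n) = -20*n**2
C = 499 (C = -20*5**2/(-1) - 5/5 = -20*25*(-1) - 5*1/5 = -500*(-1) - 1 = 500 - 1 = 499)
(3*(-10))*C = (3*(-10))*499 = -30*499 = -14970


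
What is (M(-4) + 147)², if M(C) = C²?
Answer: 26569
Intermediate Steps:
(M(-4) + 147)² = ((-4)² + 147)² = (16 + 147)² = 163² = 26569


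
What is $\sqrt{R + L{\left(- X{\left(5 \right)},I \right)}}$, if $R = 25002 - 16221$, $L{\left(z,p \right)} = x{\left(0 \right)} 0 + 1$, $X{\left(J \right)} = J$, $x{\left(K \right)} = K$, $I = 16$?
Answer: $\sqrt{8782} \approx 93.712$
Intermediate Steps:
$L{\left(z,p \right)} = 1$ ($L{\left(z,p \right)} = 0 \cdot 0 + 1 = 0 + 1 = 1$)
$R = 8781$ ($R = 25002 - 16221 = 8781$)
$\sqrt{R + L{\left(- X{\left(5 \right)},I \right)}} = \sqrt{8781 + 1} = \sqrt{8782}$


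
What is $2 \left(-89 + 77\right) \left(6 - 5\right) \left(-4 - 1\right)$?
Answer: $120$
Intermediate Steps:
$2 \left(-89 + 77\right) \left(6 - 5\right) \left(-4 - 1\right) = 2 \left(-12\right) 1 \left(-5\right) = \left(-24\right) \left(-5\right) = 120$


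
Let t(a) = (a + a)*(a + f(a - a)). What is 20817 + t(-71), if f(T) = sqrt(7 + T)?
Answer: 30899 - 142*sqrt(7) ≈ 30523.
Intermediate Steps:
t(a) = 2*a*(a + sqrt(7)) (t(a) = (a + a)*(a + sqrt(7 + (a - a))) = (2*a)*(a + sqrt(7 + 0)) = (2*a)*(a + sqrt(7)) = 2*a*(a + sqrt(7)))
20817 + t(-71) = 20817 + 2*(-71)*(-71 + sqrt(7)) = 20817 + (10082 - 142*sqrt(7)) = 30899 - 142*sqrt(7)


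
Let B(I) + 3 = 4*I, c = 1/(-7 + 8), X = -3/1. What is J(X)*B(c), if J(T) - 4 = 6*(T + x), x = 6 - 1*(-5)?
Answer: 52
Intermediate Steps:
x = 11 (x = 6 + 5 = 11)
X = -3 (X = -3*1 = -3)
J(T) = 70 + 6*T (J(T) = 4 + 6*(T + 11) = 4 + 6*(11 + T) = 4 + (66 + 6*T) = 70 + 6*T)
c = 1 (c = 1/1 = 1)
B(I) = -3 + 4*I
J(X)*B(c) = (70 + 6*(-3))*(-3 + 4*1) = (70 - 18)*(-3 + 4) = 52*1 = 52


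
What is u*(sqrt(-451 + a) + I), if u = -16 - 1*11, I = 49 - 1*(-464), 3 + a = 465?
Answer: -13851 - 27*sqrt(11) ≈ -13941.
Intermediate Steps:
a = 462 (a = -3 + 465 = 462)
I = 513 (I = 49 + 464 = 513)
u = -27 (u = -16 - 11 = -27)
u*(sqrt(-451 + a) + I) = -27*(sqrt(-451 + 462) + 513) = -27*(sqrt(11) + 513) = -27*(513 + sqrt(11)) = -13851 - 27*sqrt(11)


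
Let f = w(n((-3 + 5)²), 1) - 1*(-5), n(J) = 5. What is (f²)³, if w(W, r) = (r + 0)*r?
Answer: 46656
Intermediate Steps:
w(W, r) = r² (w(W, r) = r*r = r²)
f = 6 (f = 1² - 1*(-5) = 1 + 5 = 6)
(f²)³ = (6²)³ = 36³ = 46656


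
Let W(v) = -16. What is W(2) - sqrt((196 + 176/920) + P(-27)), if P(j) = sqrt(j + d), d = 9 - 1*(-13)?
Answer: -16 - sqrt(2594630 + 13225*I*sqrt(5))/115 ≈ -30.007 - 0.079819*I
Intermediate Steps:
d = 22 (d = 9 + 13 = 22)
P(j) = sqrt(22 + j) (P(j) = sqrt(j + 22) = sqrt(22 + j))
W(2) - sqrt((196 + 176/920) + P(-27)) = -16 - sqrt((196 + 176/920) + sqrt(22 - 27)) = -16 - sqrt((196 + 176*(1/920)) + sqrt(-5)) = -16 - sqrt((196 + 22/115) + I*sqrt(5)) = -16 - sqrt(22562/115 + I*sqrt(5))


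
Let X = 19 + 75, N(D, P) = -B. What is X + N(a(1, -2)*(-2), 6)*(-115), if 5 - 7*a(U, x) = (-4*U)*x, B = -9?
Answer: -941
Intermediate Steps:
a(U, x) = 5/7 + 4*U*x/7 (a(U, x) = 5/7 - (-4*U)*x/7 = 5/7 - (-4)*U*x/7 = 5/7 + 4*U*x/7)
N(D, P) = 9 (N(D, P) = -1*(-9) = 9)
X = 94
X + N(a(1, -2)*(-2), 6)*(-115) = 94 + 9*(-115) = 94 - 1035 = -941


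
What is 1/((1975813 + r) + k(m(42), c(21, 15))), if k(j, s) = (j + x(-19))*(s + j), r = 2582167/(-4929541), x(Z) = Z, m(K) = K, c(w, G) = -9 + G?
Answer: 4929541/9745290822930 ≈ 5.0584e-7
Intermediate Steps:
r = -2582167/4929541 (r = 2582167*(-1/4929541) = -2582167/4929541 ≈ -0.52382)
k(j, s) = (-19 + j)*(j + s) (k(j, s) = (j - 19)*(s + j) = (-19 + j)*(j + s))
1/((1975813 + r) + k(m(42), c(21, 15))) = 1/((1975813 - 2582167/4929541) + (42**2 - 19*42 - 19*(-9 + 15) + 42*(-9 + 15))) = 1/(9739848609666/4929541 + (1764 - 798 - 19*6 + 42*6)) = 1/(9739848609666/4929541 + (1764 - 798 - 114 + 252)) = 1/(9739848609666/4929541 + 1104) = 1/(9745290822930/4929541) = 4929541/9745290822930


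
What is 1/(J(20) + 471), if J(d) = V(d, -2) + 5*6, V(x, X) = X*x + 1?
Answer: 1/462 ≈ 0.0021645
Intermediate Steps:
V(x, X) = 1 + X*x
J(d) = 31 - 2*d (J(d) = (1 - 2*d) + 5*6 = (1 - 2*d) + 30 = 31 - 2*d)
1/(J(20) + 471) = 1/((31 - 2*20) + 471) = 1/((31 - 40) + 471) = 1/(-9 + 471) = 1/462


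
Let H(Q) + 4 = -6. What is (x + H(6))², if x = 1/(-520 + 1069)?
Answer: 30129121/301401 ≈ 99.964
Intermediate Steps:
H(Q) = -10 (H(Q) = -4 - 6 = -10)
x = 1/549 ≈ 0.0018215
(x + H(6))² = (1/549 - 10)² = (-5489/549)² = 30129121/301401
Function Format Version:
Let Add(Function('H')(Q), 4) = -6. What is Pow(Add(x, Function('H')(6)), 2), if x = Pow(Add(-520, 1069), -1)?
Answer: Rational(30129121, 301401) ≈ 99.964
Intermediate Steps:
Function('H')(Q) = -10 (Function('H')(Q) = Add(-4, -6) = -10)
x = Rational(1, 549) (x = Pow(549, -1) = Rational(1, 549) ≈ 0.0018215)
Pow(Add(x, Function('H')(6)), 2) = Pow(Add(Rational(1, 549), -10), 2) = Pow(Rational(-5489, 549), 2) = Rational(30129121, 301401)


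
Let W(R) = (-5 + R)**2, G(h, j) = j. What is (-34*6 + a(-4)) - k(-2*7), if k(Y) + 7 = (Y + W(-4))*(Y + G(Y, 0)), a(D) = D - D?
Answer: 741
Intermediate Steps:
a(D) = 0
k(Y) = -7 + Y*(81 + Y) (k(Y) = -7 + (Y + (-5 - 4)**2)*(Y + 0) = -7 + (Y + (-9)**2)*Y = -7 + (Y + 81)*Y = -7 + (81 + Y)*Y = -7 + Y*(81 + Y))
(-34*6 + a(-4)) - k(-2*7) = (-34*6 + 0) - (-7 + (-2*7)**2 + 81*(-2*7)) = (-204 + 0) - (-7 + (-14)**2 + 81*(-14)) = -204 - (-7 + 196 - 1134) = -204 - 1*(-945) = -204 + 945 = 741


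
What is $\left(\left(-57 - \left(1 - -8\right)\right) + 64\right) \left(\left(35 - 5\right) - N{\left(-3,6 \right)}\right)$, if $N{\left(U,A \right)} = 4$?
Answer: $-52$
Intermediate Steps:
$\left(\left(-57 - \left(1 - -8\right)\right) + 64\right) \left(\left(35 - 5\right) - N{\left(-3,6 \right)}\right) = \left(\left(-57 - \left(1 - -8\right)\right) + 64\right) \left(\left(35 - 5\right) - 4\right) = \left(\left(-57 - \left(1 + 8\right)\right) + 64\right) \left(30 - 4\right) = \left(\left(-57 - 9\right) + 64\right) 26 = \left(-66 + 64\right) 26 = \left(-2\right) 26 = -52$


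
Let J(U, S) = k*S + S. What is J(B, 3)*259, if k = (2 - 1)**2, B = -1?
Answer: 1554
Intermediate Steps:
k = 1 (k = 1**2 = 1)
J(U, S) = 2*S (J(U, S) = 1*S + S = S + S = 2*S)
J(B, 3)*259 = (2*3)*259 = 6*259 = 1554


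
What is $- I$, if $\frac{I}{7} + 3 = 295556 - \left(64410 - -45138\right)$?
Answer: $-1302035$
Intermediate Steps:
$I = 1302035$ ($I = -21 + 7 \left(295556 - \left(64410 - -45138\right)\right) = -21 + 7 \left(295556 - \left(64410 + 45138\right)\right) = -21 + 7 \left(295556 - 109548\right) = -21 + 7 \cdot 186008 = -21 + 1302056 = 1302035$)
$- I = \left(-1\right) 1302035 = -1302035$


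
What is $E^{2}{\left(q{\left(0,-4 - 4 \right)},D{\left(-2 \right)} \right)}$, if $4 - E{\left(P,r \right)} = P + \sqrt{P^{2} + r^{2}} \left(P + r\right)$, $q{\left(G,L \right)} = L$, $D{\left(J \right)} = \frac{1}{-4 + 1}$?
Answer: $\frac{372289}{81} + \frac{200 \sqrt{577}}{3} \approx 6197.5$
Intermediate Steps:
$D{\left(J \right)} = - \frac{1}{3}$ ($D{\left(J \right)} = \frac{1}{-3} = - \frac{1}{3}$)
$E{\left(P,r \right)} = 4 - P - \sqrt{P^{2} + r^{2}} \left(P + r\right)$ ($E{\left(P,r \right)} = 4 - \left(P + \sqrt{P^{2} + r^{2}} \left(P + r\right)\right) = 4 - P - \sqrt{P^{2} + r^{2}} \left(P + r\right)$)
$E^{2}{\left(q{\left(0,-4 - 4 \right)},D{\left(-2 \right)} \right)} = \left(4 - \left(-4 - 4\right) - \left(-4 - 4\right) \sqrt{\left(-4 - 4\right)^{2} + \left(- \frac{1}{3}\right)^{2}} - - \frac{\sqrt{\left(-4 - 4\right)^{2} + \left(- \frac{1}{3}\right)^{2}}}{3}\right)^{2} = \left(4 - -8 - - 8 \sqrt{\left(-8\right)^{2} + \frac{1}{9}} - - \frac{\sqrt{\left(-8\right)^{2} + \frac{1}{9}}}{3}\right)^{2} = \left(4 + 8 - - 8 \sqrt{64 + \frac{1}{9}} - - \frac{\sqrt{64 + \frac{1}{9}}}{3}\right)^{2} = \left(4 + 8 - - 8 \sqrt{\frac{577}{9}} - - \frac{\sqrt{\frac{577}{9}}}{3}\right)^{2} = \left(4 + 8 - - 8 \frac{\sqrt{577}}{3} - - \frac{\frac{1}{3} \sqrt{577}}{3}\right)^{2} = \left(4 + 8 + \frac{8 \sqrt{577}}{3} + \frac{\sqrt{577}}{9}\right)^{2} = \left(12 + \frac{25 \sqrt{577}}{9}\right)^{2}$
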